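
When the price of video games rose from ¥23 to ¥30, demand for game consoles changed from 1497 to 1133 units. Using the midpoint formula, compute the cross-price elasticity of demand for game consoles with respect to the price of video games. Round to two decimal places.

-1.05

ΔQ_x = 1133 − 1497 = -364; ΔP_y = 30 − 23 = 7.
Midpoints: P̄_y = 26.50, Q̄_x = 1315.0.
ε_xy = (ΔQ_x/ΔP_y)(P̄_y/Q̄_x) = (-364/7)(26.50/1315.0).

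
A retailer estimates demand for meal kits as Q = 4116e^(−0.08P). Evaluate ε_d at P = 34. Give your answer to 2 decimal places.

-2.72

At P = 34, Q = 271.140.
dQ/dP = −0.08·4116e^(−0.08P) = −0.08Q = -21.691.
ε = (dQ/dP)(P/Q) = (-21.691)(34/271.140).
|ε| > 1, so demand is elastic at this price.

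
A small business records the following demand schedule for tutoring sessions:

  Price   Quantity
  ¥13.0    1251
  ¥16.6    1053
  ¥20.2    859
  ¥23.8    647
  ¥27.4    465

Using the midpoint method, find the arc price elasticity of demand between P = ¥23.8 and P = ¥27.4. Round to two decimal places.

At P = 23.8, Q = 647; at P = 27.4, Q = 465.
ΔQ = -182, ΔP = 3.6. Midpoints: P̄ = 25.60, Q̄ = 556.0.
ε = (ΔQ/ΔP)(P̄/Q̄) = (-182/3.6)(25.60/556.0).

-2.33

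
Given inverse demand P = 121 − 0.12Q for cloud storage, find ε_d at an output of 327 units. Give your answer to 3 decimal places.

At Q = 327, P = 121 − 0.12(327) = 81.76.
dP/dQ = −0.12, so dQ/dP = 1/(−0.12) = -8.333.
ε = (dQ/dP)(P/Q) = (-8.333)(81.76/327).

-2.084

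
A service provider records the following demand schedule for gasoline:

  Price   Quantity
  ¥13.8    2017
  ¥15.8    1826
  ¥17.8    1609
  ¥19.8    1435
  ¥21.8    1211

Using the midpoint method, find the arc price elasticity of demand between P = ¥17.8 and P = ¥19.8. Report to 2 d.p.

At P = 17.8, Q = 1609; at P = 19.8, Q = 1435.
ΔQ = -174, ΔP = 2.0. Midpoints: P̄ = 18.80, Q̄ = 1522.0.
ε = (ΔQ/ΔP)(P̄/Q̄) = (-174/2.0)(18.80/1522.0).

-1.07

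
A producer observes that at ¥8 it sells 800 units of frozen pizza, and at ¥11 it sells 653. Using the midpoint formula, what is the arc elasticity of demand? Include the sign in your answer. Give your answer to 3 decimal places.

-0.641

ΔQ = 653 − 800 = -147; ΔP = 11 − 8 = 3.
Midpoints: P̄ = 9.50, Q̄ = 726.5.
ε = (ΔQ/ΔP)(P̄/Q̄) = (-147/3)(9.50/726.5).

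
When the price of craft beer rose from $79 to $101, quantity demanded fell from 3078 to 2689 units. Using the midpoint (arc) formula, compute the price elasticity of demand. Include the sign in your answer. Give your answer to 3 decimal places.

ΔQ = 2689 − 3078 = -389; ΔP = 101 − 79 = 22.
Midpoints: P̄ = 90.00, Q̄ = 2883.5.
ε = (ΔQ/ΔP)(P̄/Q̄) = (-389/22)(90.00/2883.5).

-0.552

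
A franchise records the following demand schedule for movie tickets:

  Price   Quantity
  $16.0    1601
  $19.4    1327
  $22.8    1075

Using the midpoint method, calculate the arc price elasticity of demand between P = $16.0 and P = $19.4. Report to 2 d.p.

-0.97

At P = 16.0, Q = 1601; at P = 19.4, Q = 1327.
ΔQ = -274, ΔP = 3.4. Midpoints: P̄ = 17.70, Q̄ = 1464.0.
ε = (ΔQ/ΔP)(P̄/Q̄) = (-274/3.4)(17.70/1464.0).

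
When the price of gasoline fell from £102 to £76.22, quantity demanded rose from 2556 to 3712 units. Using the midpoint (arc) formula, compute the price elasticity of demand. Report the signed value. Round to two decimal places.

ΔQ = 3712 − 2556 = 1156; ΔP = 76.22 − 102 = -25.78.
Midpoints: P̄ = 89.11, Q̄ = 3134.0.
ε = (ΔQ/ΔP)(P̄/Q̄) = (1156/-25.78)(89.11/3134.0).

-1.27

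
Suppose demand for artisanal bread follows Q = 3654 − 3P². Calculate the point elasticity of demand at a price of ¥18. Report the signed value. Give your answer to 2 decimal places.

At P = 18, Q = 2682.
dQ/dP = −6P = -108.
ε = (dQ/dP)(P/Q) = (-108)(18/2682).
|ε| < 1, so demand is inelastic at this price.

-0.72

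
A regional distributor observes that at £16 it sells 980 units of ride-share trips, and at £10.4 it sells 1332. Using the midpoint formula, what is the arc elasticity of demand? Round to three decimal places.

ΔQ = 1332 − 980 = 352; ΔP = 10.4 − 16 = -5.6.
Midpoints: P̄ = 13.20, Q̄ = 1156.0.
ε = (ΔQ/ΔP)(P̄/Q̄) = (352/-5.6)(13.20/1156.0).

-0.718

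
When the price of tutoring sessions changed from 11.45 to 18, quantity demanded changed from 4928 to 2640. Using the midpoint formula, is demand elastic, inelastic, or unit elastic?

Arc ε ≈ -1.359.
|ε| = 1.36 > 1.

elastic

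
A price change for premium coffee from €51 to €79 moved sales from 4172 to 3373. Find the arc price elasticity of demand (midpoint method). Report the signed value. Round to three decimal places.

ΔQ = 3373 − 4172 = -799; ΔP = 79 − 51 = 28.
Midpoints: P̄ = 65.00, Q̄ = 3772.5.
ε = (ΔQ/ΔP)(P̄/Q̄) = (-799/28)(65.00/3772.5).

-0.492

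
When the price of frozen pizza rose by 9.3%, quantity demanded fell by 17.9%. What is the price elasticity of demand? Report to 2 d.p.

ε = %ΔQ / %ΔP = (-17.9)/(9.3) = -1.925.

-1.92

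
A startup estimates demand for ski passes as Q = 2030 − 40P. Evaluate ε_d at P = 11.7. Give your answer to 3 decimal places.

-0.300

At P = 11.7, Q = 1562.
dQ/dP = −40.
ε = (dQ/dP)(P/Q) = (-40)(11.7/1562).
|ε| < 1, so demand is inelastic at this price.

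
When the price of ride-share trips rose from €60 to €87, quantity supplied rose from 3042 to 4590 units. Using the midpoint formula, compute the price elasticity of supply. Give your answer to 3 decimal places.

1.104

ΔQ = 4590 − 3042 = 1548; ΔP = 87 − 60 = 27.
Midpoints: P̄ = 73.50, Q̄ = 3816.0.
ε_s = (ΔQ/ΔP)(P̄/Q̄) = (1548/27)(73.50/3816.0).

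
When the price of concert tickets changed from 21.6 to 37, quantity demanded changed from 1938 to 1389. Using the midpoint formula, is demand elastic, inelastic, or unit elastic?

Arc ε ≈ -0.628.
|ε| = 0.63 < 1.

inelastic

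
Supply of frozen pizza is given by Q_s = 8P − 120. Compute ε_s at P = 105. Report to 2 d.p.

1.17

At P = 105, Q_s = 720.
dQ_s/dP = 8.
ε_s = (dQ_s/dP)(P/Q_s) = (8)(105/720).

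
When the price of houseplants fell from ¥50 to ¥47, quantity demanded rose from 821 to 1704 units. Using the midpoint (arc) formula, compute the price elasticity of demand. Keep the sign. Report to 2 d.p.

-11.31

ΔQ = 1704 − 821 = 883; ΔP = 47 − 50 = -3.
Midpoints: P̄ = 48.50, Q̄ = 1262.5.
ε = (ΔQ/ΔP)(P̄/Q̄) = (883/-3)(48.50/1262.5).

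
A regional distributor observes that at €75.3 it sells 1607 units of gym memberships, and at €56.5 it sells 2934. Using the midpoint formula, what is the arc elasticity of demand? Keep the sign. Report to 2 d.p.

-2.05

ΔQ = 2934 − 1607 = 1327; ΔP = 56.5 − 75.3 = -18.8.
Midpoints: P̄ = 65.90, Q̄ = 2270.5.
ε = (ΔQ/ΔP)(P̄/Q̄) = (1327/-18.8)(65.90/2270.5).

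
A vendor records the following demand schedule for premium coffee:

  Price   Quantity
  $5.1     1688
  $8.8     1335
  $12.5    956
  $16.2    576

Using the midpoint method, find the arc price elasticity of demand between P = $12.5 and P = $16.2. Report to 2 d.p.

-1.92

At P = 12.5, Q = 956; at P = 16.2, Q = 576.
ΔQ = -380, ΔP = 3.7. Midpoints: P̄ = 14.35, Q̄ = 766.0.
ε = (ΔQ/ΔP)(P̄/Q̄) = (-380/3.7)(14.35/766.0).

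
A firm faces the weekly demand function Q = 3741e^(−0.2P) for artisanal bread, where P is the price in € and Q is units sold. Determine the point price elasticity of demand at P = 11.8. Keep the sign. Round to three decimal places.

-2.360

At P = 11.8, Q = 353.226.
dQ/dP = −0.2·3741e^(−0.2P) = −0.2Q = -70.645.
ε = (dQ/dP)(P/Q) = (-70.645)(11.8/353.226).
|ε| > 1, so demand is elastic at this price.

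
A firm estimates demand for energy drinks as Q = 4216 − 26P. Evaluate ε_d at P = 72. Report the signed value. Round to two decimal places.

At P = 72, Q = 2344.
dQ/dP = −26.
ε = (dQ/dP)(P/Q) = (-26)(72/2344).
|ε| < 1, so demand is inelastic at this price.

-0.80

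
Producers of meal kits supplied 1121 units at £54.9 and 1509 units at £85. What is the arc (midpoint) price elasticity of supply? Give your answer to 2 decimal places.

0.69

ΔQ = 1509 − 1121 = 388; ΔP = 85 − 54.9 = 30.1.
Midpoints: P̄ = 69.95, Q̄ = 1315.0.
ε_s = (ΔQ/ΔP)(P̄/Q̄) = (388/30.1)(69.95/1315.0).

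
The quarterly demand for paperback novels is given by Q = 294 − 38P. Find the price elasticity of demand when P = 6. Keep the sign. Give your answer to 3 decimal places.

At P = 6, Q = 66.
dQ/dP = −38.
ε = (dQ/dP)(P/Q) = (-38)(6/66).

-3.455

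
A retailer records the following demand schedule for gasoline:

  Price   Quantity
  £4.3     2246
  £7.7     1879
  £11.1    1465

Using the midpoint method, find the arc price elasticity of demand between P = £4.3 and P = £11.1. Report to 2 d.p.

-0.48

At P = 4.3, Q = 2246; at P = 11.1, Q = 1465.
ΔQ = -781, ΔP = 6.8. Midpoints: P̄ = 7.70, Q̄ = 1855.5.
ε = (ΔQ/ΔP)(P̄/Q̄) = (-781/6.8)(7.70/1855.5).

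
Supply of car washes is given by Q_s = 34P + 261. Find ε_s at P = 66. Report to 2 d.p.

At P = 66, Q_s = 2505.
dQ_s/dP = 34.
ε_s = (dQ_s/dP)(P/Q_s) = (34)(66/2505).

0.90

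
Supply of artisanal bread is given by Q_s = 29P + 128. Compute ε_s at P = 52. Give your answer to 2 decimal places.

0.92

At P = 52, Q_s = 1636.
dQ_s/dP = 29.
ε_s = (dQ_s/dP)(P/Q_s) = (29)(52/1636).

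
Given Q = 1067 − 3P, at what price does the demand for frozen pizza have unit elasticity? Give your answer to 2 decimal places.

177.83

For linear demand Q = a − bP, ε = −bP/(a − bP). |ε| = 1 when bP = a − bP, i.e. P = a/(2b).
P = 1067/(2·3) = 1067/6 = 177.8333.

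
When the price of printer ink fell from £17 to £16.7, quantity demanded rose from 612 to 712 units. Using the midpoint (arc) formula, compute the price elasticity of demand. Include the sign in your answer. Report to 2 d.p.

ΔQ = 712 − 612 = 100; ΔP = 16.7 − 17 = -0.3.
Midpoints: P̄ = 16.85, Q̄ = 662.0.
ε = (ΔQ/ΔP)(P̄/Q̄) = (100/-0.3)(16.85/662.0).

-8.48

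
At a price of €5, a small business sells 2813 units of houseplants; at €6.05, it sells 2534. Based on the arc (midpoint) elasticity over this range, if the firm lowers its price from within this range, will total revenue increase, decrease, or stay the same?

decrease

Arc ε = (-279/1.05)(5.53/2673.5) ≈ -0.549.
|ε| = 0.55 < 1, so demand is inelastic. A price cut therefore reduces total revenue.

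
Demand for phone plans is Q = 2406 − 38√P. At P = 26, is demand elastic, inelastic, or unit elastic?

Q = 2212.237, dQ/dP = -3.726.
ε = (dQ/dP)(P/Q) ≈ -0.044.
|ε| = 0.04 < 1.

inelastic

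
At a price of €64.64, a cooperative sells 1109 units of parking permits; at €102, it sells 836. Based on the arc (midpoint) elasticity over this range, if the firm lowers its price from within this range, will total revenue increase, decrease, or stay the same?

Arc ε = (-273/37.36)(83.32/972.5) ≈ -0.626.
|ε| = 0.63 < 1, so demand is inelastic. A price cut therefore reduces total revenue.

decrease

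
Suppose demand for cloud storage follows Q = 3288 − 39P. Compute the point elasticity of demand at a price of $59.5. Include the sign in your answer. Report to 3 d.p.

At P = 59.5, Q = 967.500.
dQ/dP = −39.
ε = (dQ/dP)(P/Q) = (-39)(59.5/967.500).

-2.398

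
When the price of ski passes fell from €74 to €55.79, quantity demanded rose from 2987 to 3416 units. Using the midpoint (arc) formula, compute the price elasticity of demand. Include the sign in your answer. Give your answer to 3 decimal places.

-0.478

ΔQ = 3416 − 2987 = 429; ΔP = 55.79 − 74 = -18.21.
Midpoints: P̄ = 64.89, Q̄ = 3201.5.
ε = (ΔQ/ΔP)(P̄/Q̄) = (429/-18.21)(64.89/3201.5).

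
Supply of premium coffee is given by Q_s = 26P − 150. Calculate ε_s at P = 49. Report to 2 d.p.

1.13

At P = 49, Q_s = 1124.
dQ_s/dP = 26.
ε_s = (dQ_s/dP)(P/Q_s) = (26)(49/1124).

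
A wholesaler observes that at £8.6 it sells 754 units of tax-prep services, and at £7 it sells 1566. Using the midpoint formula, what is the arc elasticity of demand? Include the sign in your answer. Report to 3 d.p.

ΔQ = 1566 − 754 = 812; ΔP = 7 − 8.6 = -1.6.
Midpoints: P̄ = 7.80, Q̄ = 1160.0.
ε = (ΔQ/ΔP)(P̄/Q̄) = (812/-1.6)(7.80/1160.0).

-3.413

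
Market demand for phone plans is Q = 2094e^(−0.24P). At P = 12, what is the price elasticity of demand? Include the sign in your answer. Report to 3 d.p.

At P = 12, Q = 117.546.
dQ/dP = −0.24·2094e^(−0.24P) = −0.24Q = -28.211.
ε = (dQ/dP)(P/Q) = (-28.211)(12/117.546).
|ε| > 1, so demand is elastic at this price.

-2.880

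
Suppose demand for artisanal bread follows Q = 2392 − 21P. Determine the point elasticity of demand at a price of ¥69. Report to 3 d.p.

-1.537

At P = 69, Q = 943.
dQ/dP = −21.
ε = (dQ/dP)(P/Q) = (-21)(69/943).
|ε| > 1, so demand is elastic at this price.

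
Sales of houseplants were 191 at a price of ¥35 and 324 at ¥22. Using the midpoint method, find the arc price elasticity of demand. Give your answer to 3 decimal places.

ΔQ = 324 − 191 = 133; ΔP = 22 − 35 = -13.
Midpoints: P̄ = 28.50, Q̄ = 257.5.
ε = (ΔQ/ΔP)(P̄/Q̄) = (133/-13)(28.50/257.5).

-1.132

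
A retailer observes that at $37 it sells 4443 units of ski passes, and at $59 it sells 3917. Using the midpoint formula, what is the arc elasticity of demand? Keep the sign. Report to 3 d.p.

ΔQ = 3917 − 4443 = -526; ΔP = 59 − 37 = 22.
Midpoints: P̄ = 48.00, Q̄ = 4180.0.
ε = (ΔQ/ΔP)(P̄/Q̄) = (-526/22)(48.00/4180.0).

-0.275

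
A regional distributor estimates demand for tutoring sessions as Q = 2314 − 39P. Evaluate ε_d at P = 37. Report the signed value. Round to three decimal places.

-1.657

At P = 37, Q = 871.
dQ/dP = −39.
ε = (dQ/dP)(P/Q) = (-39)(37/871).
|ε| > 1, so demand is elastic at this price.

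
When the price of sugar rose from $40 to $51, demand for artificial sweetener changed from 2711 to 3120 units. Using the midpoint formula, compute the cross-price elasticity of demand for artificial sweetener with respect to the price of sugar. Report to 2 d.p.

0.58

ΔQ_x = 3120 − 2711 = 409; ΔP_y = 51 − 40 = 11.
Midpoints: P̄_y = 45.50, Q̄_x = 2915.5.
ε_xy = (ΔQ_x/ΔP_y)(P̄_y/Q̄_x) = (409/11)(45.50/2915.5).
ε_xy > 0, so the goods are substitutes.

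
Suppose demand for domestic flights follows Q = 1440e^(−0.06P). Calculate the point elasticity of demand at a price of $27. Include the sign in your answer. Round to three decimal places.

At P = 27, Q = 284.974.
dQ/dP = −0.06·1440e^(−0.06P) = −0.06Q = -17.098.
ε = (dQ/dP)(P/Q) = (-17.098)(27/284.974).

-1.620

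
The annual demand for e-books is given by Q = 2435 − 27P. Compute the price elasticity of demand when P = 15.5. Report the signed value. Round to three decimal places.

At P = 15.5, Q = 2016.500.
dQ/dP = −27.
ε = (dQ/dP)(P/Q) = (-27)(15.5/2016.500).
|ε| < 1, so demand is inelastic at this price.

-0.208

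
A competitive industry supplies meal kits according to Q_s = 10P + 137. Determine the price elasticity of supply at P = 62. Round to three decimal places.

At P = 62, Q_s = 757.
dQ_s/dP = 10.
ε_s = (dQ_s/dP)(P/Q_s) = (10)(62/757).

0.819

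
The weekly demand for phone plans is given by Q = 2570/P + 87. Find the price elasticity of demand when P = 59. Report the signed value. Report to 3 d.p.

At P = 59, Q = 130.559.
dQ/dP = −2570/P² = -0.738.
ε = (dQ/dP)(P/Q) = (-0.738)(59/130.559).

-0.334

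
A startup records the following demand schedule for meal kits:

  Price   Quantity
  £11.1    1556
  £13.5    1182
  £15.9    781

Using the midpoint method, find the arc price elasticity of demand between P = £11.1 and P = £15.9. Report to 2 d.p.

-1.87

At P = 11.1, Q = 1556; at P = 15.9, Q = 781.
ΔQ = -775, ΔP = 4.8. Midpoints: P̄ = 13.50, Q̄ = 1168.5.
ε = (ΔQ/ΔP)(P̄/Q̄) = (-775/4.8)(13.50/1168.5).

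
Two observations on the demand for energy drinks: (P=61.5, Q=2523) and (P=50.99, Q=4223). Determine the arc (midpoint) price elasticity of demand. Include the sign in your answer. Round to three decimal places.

ΔQ = 4223 − 2523 = 1700; ΔP = 50.99 − 61.5 = -10.51.
Midpoints: P̄ = 56.25, Q̄ = 3373.0.
ε = (ΔQ/ΔP)(P̄/Q̄) = (1700/-10.51)(56.25/3373.0).

-2.697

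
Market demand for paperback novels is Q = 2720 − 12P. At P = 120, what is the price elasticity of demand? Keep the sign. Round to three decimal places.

-1.125

At P = 120, Q = 1280.
dQ/dP = −12.
ε = (dQ/dP)(P/Q) = (-12)(120/1280).
|ε| > 1, so demand is elastic at this price.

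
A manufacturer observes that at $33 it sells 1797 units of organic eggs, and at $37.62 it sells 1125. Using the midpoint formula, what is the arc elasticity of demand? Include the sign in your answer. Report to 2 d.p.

ΔQ = 1125 − 1797 = -672; ΔP = 37.62 − 33 = 4.62.
Midpoints: P̄ = 35.31, Q̄ = 1461.0.
ε = (ΔQ/ΔP)(P̄/Q̄) = (-672/4.62)(35.31/1461.0).

-3.52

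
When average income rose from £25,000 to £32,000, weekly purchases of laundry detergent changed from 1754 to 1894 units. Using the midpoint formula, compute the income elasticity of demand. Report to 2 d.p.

ΔQ = 140, ΔI = 7000. Midpoints: Ī = 28,500, Q̄ = 1824.0.
ε_I = (ΔQ/ΔI)(Ī/Q̄) = (140/7000)(28500/1824.0).

0.31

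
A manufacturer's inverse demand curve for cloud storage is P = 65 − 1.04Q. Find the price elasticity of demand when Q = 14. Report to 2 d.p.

At Q = 14, P = 65 − 1.04(14) = 50.44.
dP/dQ = −1.04, so dQ/dP = 1/(−1.04) = -0.962.
ε = (dQ/dP)(P/Q) = (-0.962)(50.44/14).

-3.46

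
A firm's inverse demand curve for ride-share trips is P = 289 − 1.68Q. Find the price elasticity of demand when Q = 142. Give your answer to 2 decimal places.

-0.21

At Q = 142, P = 289 − 1.68(142) = 50.44.
dP/dQ = −1.68, so dQ/dP = 1/(−1.68) = -0.595.
ε = (dQ/dP)(P/Q) = (-0.595)(50.44/142).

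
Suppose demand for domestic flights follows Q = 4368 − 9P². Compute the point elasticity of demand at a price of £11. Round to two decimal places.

At P = 11, Q = 3279.
dQ/dP = −18P = -198.
ε = (dQ/dP)(P/Q) = (-198)(11/3279).
|ε| < 1, so demand is inelastic at this price.

-0.66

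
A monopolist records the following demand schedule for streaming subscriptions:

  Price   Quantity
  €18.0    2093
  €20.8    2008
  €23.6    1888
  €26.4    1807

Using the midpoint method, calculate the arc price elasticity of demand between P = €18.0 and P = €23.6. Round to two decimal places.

At P = 18.0, Q = 2093; at P = 23.6, Q = 1888.
ΔQ = -205, ΔP = 5.6. Midpoints: P̄ = 20.80, Q̄ = 1990.5.
ε = (ΔQ/ΔP)(P̄/Q̄) = (-205/5.6)(20.80/1990.5).

-0.38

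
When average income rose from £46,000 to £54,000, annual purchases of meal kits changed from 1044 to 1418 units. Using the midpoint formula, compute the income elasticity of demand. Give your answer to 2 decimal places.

ΔQ = 374, ΔI = 8000. Midpoints: Ī = 50,000, Q̄ = 1231.0.
ε_I = (ΔQ/ΔI)(Ī/Q̄) = (374/8000)(50000/1231.0).

1.90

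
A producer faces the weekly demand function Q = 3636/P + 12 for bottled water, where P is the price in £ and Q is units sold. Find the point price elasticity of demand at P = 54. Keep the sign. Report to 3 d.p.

-0.849

At P = 54, Q = 79.333.
dQ/dP = −3636/P² = -1.247.
ε = (dQ/dP)(P/Q) = (-1.247)(54/79.333).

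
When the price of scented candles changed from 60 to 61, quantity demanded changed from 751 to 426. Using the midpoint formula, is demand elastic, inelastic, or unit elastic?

elastic

Arc ε ≈ -33.411.
|ε| = 33.41 > 1.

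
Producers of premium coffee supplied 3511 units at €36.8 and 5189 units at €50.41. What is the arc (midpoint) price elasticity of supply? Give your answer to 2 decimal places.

1.24

ΔQ = 5189 − 3511 = 1678; ΔP = 50.41 − 36.8 = 13.61.
Midpoints: P̄ = 43.60, Q̄ = 4350.0.
ε_s = (ΔQ/ΔP)(P̄/Q̄) = (1678/13.61)(43.60/4350.0).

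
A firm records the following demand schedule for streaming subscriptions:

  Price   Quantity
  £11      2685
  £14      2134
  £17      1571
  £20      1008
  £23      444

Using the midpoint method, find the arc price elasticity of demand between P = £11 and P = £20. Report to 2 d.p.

At P = 11, Q = 2685; at P = 20, Q = 1008.
ΔQ = -1677, ΔP = 9. Midpoints: P̄ = 15.50, Q̄ = 1846.5.
ε = (ΔQ/ΔP)(P̄/Q̄) = (-1677/9)(15.50/1846.5).

-1.56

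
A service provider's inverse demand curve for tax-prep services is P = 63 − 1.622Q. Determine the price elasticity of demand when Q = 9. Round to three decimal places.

-3.316

At Q = 9, P = 63 − 1.622(9) = 48.40.
dP/dQ = −1.622, so dQ/dP = 1/(−1.622) = -0.617.
ε = (dQ/dP)(P/Q) = (-0.617)(48.40/9).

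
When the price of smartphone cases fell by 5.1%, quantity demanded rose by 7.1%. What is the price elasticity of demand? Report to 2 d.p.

-1.39

ε = %ΔQ / %ΔP = (7.1)/(-5.1) = -1.392.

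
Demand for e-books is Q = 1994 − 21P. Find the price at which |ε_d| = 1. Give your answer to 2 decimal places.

47.48

For linear demand Q = a − bP, ε = −bP/(a − bP). |ε| = 1 when bP = a − bP, i.e. P = a/(2b).
P = 1994/(2·21) = 1994/42 = 47.4762.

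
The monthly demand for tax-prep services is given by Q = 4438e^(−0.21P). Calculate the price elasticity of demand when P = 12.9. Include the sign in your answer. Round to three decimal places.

At P = 12.9, Q = 295.586.
dQ/dP = −0.21·4438e^(−0.21P) = −0.21Q = -62.073.
ε = (dQ/dP)(P/Q) = (-62.073)(12.9/295.586).
|ε| > 1, so demand is elastic at this price.

-2.709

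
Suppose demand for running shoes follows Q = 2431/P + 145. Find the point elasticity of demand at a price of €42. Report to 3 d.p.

-0.285

At P = 42, Q = 202.881.
dQ/dP = −2431/P² = -1.378.
ε = (dQ/dP)(P/Q) = (-1.378)(42/202.881).
|ε| < 1, so demand is inelastic at this price.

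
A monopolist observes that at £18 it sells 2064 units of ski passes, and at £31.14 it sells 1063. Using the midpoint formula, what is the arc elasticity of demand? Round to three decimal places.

ΔQ = 1063 − 2064 = -1001; ΔP = 31.14 − 18 = 13.14.
Midpoints: P̄ = 24.57, Q̄ = 1563.5.
ε = (ΔQ/ΔP)(P̄/Q̄) = (-1001/13.14)(24.57/1563.5).

-1.197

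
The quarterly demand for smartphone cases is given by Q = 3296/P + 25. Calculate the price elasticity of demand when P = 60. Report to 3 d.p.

-0.687

At P = 60, Q = 79.933.
dQ/dP = −3296/P² = -0.916.
ε = (dQ/dP)(P/Q) = (-0.916)(60/79.933).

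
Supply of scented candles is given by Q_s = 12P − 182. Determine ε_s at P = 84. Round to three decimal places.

At P = 84, Q_s = 826.
dQ_s/dP = 12.
ε_s = (dQ_s/dP)(P/Q_s) = (12)(84/826).

1.220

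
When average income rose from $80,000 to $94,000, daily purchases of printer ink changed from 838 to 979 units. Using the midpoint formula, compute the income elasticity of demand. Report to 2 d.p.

0.96

ΔQ = 141, ΔI = 14000. Midpoints: Ī = 87,000, Q̄ = 908.5.
ε_I = (ΔQ/ΔI)(Ī/Q̄) = (141/14000)(87000/908.5).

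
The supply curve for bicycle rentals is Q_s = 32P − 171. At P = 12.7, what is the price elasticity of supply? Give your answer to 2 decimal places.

1.73

At P = 12.7, Q_s = 235.40.
dQ_s/dP = 32.
ε_s = (dQ_s/dP)(P/Q_s) = (32)(12.7/235.40).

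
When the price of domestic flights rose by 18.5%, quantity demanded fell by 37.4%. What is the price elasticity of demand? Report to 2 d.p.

-2.02

ε = %ΔQ / %ΔP = (-37.4)/(18.5) = -2.022.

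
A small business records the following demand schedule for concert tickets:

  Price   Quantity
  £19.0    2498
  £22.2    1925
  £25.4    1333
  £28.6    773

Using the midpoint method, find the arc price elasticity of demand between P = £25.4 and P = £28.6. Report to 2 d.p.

-4.49

At P = 25.4, Q = 1333; at P = 28.6, Q = 773.
ΔQ = -560, ΔP = 3.2. Midpoints: P̄ = 27.00, Q̄ = 1053.0.
ε = (ΔQ/ΔP)(P̄/Q̄) = (-560/3.2)(27.00/1053.0).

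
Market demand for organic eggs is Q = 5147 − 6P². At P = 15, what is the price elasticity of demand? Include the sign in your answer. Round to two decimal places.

-0.71

At P = 15, Q = 3797.
dQ/dP = −12P = -180.
ε = (dQ/dP)(P/Q) = (-180)(15/3797).
|ε| < 1, so demand is inelastic at this price.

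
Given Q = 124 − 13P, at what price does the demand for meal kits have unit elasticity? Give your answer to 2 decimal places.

For linear demand Q = a − bP, ε = −bP/(a − bP). |ε| = 1 when bP = a − bP, i.e. P = a/(2b).
P = 124/(2·13) = 124/26 = 4.7692.

4.77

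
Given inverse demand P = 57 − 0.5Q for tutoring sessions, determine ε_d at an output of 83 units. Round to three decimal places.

At Q = 83, P = 57 − 0.5(83) = 15.50.
dP/dQ = −0.5, so dQ/dP = 1/(−0.5) = -2.000.
ε = (dQ/dP)(P/Q) = (-2.000)(15.50/83).

-0.373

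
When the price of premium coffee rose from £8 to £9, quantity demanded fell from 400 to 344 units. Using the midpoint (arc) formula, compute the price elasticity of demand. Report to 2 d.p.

-1.28

ΔQ = 344 − 400 = -56; ΔP = 9 − 8 = 1.
Midpoints: P̄ = 8.50, Q̄ = 372.0.
ε = (ΔQ/ΔP)(P̄/Q̄) = (-56/1)(8.50/372.0).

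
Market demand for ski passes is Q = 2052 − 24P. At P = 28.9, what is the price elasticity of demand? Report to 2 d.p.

At P = 28.9, Q = 1358.400.
dQ/dP = −24.
ε = (dQ/dP)(P/Q) = (-24)(28.9/1358.400).
|ε| < 1, so demand is inelastic at this price.

-0.51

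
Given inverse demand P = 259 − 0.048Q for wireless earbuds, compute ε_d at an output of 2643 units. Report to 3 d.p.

At Q = 2643, P = 259 − 0.048(2643) = 132.14.
dP/dQ = −0.048, so dQ/dP = 1/(−0.048) = -20.833.
ε = (dQ/dP)(P/Q) = (-20.833)(132.14/2643).

-1.042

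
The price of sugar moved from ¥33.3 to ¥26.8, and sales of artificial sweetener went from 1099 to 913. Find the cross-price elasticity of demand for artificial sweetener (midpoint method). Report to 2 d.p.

0.85

ΔQ_x = 913 − 1099 = -186; ΔP_y = 26.8 − 33.3 = -6.5.
Midpoints: P̄_y = 30.05, Q̄_x = 1006.0.
ε_xy = (ΔQ_x/ΔP_y)(P̄_y/Q̄_x) = (-186/-6.5)(30.05/1006.0).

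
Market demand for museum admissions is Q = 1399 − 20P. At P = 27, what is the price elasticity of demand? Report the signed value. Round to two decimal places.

At P = 27, Q = 859.
dQ/dP = −20.
ε = (dQ/dP)(P/Q) = (-20)(27/859).
|ε| < 1, so demand is inelastic at this price.

-0.63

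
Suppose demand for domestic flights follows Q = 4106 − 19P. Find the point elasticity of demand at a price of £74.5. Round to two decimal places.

At P = 74.5, Q = 2690.500.
dQ/dP = −19.
ε = (dQ/dP)(P/Q) = (-19)(74.5/2690.500).

-0.53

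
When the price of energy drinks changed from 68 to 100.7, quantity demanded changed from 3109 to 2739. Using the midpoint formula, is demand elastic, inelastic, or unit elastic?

inelastic

Arc ε ≈ -0.326.
|ε| = 0.33 < 1.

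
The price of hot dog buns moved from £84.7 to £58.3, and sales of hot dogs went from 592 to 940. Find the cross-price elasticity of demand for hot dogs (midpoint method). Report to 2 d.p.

-1.23

ΔQ_x = 940 − 592 = 348; ΔP_y = 58.3 − 84.7 = -26.4.
Midpoints: P̄_y = 71.50, Q̄_x = 766.0.
ε_xy = (ΔQ_x/ΔP_y)(P̄_y/Q̄_x) = (348/-26.4)(71.50/766.0).
ε_xy < 0, so the goods are complements.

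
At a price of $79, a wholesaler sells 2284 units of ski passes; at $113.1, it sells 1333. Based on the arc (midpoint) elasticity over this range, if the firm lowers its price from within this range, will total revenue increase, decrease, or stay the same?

Arc ε = (-951/34.1)(96.05/1808.5) ≈ -1.481.
|ε| = 1.48 > 1, so demand is elastic. A price cut therefore raises total revenue.

increase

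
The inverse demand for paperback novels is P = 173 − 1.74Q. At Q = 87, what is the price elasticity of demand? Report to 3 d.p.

At Q = 87, P = 173 − 1.74(87) = 21.62.
dP/dQ = −1.74, so dQ/dP = 1/(−1.74) = -0.575.
ε = (dQ/dP)(P/Q) = (-0.575)(21.62/87).

-0.143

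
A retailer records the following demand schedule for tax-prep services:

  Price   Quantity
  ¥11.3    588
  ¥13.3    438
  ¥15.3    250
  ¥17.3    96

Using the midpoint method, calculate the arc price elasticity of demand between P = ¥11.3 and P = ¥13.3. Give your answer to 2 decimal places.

-1.80

At P = 11.3, Q = 588; at P = 13.3, Q = 438.
ΔQ = -150, ΔP = 2.0. Midpoints: P̄ = 12.30, Q̄ = 513.0.
ε = (ΔQ/ΔP)(P̄/Q̄) = (-150/2.0)(12.30/513.0).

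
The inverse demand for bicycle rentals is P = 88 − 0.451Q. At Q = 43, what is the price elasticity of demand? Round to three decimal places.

At Q = 43, P = 88 − 0.451(43) = 68.61.
dP/dQ = −0.451, so dQ/dP = 1/(−0.451) = -2.217.
ε = (dQ/dP)(P/Q) = (-2.217)(68.61/43).

-3.538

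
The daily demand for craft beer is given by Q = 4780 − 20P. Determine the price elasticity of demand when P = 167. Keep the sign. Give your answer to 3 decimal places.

-2.319

At P = 167, Q = 1440.
dQ/dP = −20.
ε = (dQ/dP)(P/Q) = (-20)(167/1440).
|ε| > 1, so demand is elastic at this price.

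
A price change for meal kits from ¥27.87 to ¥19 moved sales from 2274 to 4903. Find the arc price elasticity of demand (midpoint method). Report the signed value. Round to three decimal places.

ΔQ = 4903 − 2274 = 2629; ΔP = 19 − 27.87 = -8.87.
Midpoints: P̄ = 23.44, Q̄ = 3588.5.
ε = (ΔQ/ΔP)(P̄/Q̄) = (2629/-8.87)(23.44/3588.5).

-1.936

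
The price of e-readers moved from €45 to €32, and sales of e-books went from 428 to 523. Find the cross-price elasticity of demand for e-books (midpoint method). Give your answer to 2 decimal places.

-0.59

ΔQ_x = 523 − 428 = 95; ΔP_y = 32 − 45 = -13.
Midpoints: P̄_y = 38.50, Q̄_x = 475.5.
ε_xy = (ΔQ_x/ΔP_y)(P̄_y/Q̄_x) = (95/-13)(38.50/475.5).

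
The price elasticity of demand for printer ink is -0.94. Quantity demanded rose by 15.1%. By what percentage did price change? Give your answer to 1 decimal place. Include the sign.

-16.1%

%ΔP ≈ %ΔQ / ε = (15.1%)/(-0.94) = -16.06%.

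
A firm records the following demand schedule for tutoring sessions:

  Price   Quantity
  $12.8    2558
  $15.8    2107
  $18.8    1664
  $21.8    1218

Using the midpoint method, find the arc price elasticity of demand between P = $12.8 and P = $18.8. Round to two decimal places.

At P = 12.8, Q = 2558; at P = 18.8, Q = 1664.
ΔQ = -894, ΔP = 6.0. Midpoints: P̄ = 15.80, Q̄ = 2111.0.
ε = (ΔQ/ΔP)(P̄/Q̄) = (-894/6.0)(15.80/2111.0).

-1.12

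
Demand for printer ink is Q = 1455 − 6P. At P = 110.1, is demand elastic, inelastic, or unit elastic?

inelastic

Q = 794.400, dQ/dP = -6.
ε = (dQ/dP)(P/Q) ≈ -0.832.
|ε| = 0.83 < 1.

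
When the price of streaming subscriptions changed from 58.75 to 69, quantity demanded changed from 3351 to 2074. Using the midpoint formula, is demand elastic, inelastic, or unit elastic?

Arc ε ≈ -2.934.
|ε| = 2.93 > 1.

elastic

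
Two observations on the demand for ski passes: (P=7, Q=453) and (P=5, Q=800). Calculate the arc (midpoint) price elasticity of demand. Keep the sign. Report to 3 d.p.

-1.662

ΔQ = 800 − 453 = 347; ΔP = 5 − 7 = -2.
Midpoints: P̄ = 6.00, Q̄ = 626.5.
ε = (ΔQ/ΔP)(P̄/Q̄) = (347/-2)(6.00/626.5).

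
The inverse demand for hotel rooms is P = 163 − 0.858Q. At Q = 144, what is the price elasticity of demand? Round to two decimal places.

At Q = 144, P = 163 − 0.858(144) = 39.45.
dP/dQ = −0.858, so dQ/dP = 1/(−0.858) = -1.166.
ε = (dQ/dP)(P/Q) = (-1.166)(39.45/144).

-0.32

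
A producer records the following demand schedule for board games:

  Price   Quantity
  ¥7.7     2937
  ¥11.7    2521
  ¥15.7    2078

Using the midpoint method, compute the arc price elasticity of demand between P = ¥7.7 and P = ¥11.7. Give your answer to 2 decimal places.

At P = 7.7, Q = 2937; at P = 11.7, Q = 2521.
ΔQ = -416, ΔP = 4.0. Midpoints: P̄ = 9.70, Q̄ = 2729.0.
ε = (ΔQ/ΔP)(P̄/Q̄) = (-416/4.0)(9.70/2729.0).

-0.37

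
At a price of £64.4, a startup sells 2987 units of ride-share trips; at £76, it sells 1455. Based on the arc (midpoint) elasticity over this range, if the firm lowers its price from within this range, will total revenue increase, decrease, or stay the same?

increase

Arc ε = (-1532/11.6)(70.20/2221.0) ≈ -4.174.
|ε| = 4.17 > 1, so demand is elastic. A price cut therefore raises total revenue.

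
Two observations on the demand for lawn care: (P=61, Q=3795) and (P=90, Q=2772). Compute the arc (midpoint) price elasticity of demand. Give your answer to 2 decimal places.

ΔQ = 2772 − 3795 = -1023; ΔP = 90 − 61 = 29.
Midpoints: P̄ = 75.50, Q̄ = 3283.5.
ε = (ΔQ/ΔP)(P̄/Q̄) = (-1023/29)(75.50/3283.5).

-0.81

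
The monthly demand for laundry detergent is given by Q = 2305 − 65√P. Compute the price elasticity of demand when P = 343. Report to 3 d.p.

-0.547

At P = 343, Q = 1101.183.
dQ/dP = −65/(2√P) = -1.755.
ε = (dQ/dP)(P/Q) = (-1.755)(343/1101.183).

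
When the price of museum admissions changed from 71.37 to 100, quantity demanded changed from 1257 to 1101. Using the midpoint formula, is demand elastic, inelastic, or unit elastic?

inelastic

Arc ε ≈ -0.396.
|ε| = 0.40 < 1.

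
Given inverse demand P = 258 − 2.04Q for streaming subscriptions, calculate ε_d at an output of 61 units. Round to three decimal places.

At Q = 61, P = 258 − 2.04(61) = 133.56.
dP/dQ = −2.04, so dQ/dP = 1/(−2.04) = -0.490.
ε = (dQ/dP)(P/Q) = (-0.490)(133.56/61).

-1.073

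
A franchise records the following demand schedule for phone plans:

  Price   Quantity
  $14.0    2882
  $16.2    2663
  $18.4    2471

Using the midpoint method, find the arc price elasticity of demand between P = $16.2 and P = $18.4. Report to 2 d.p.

-0.59

At P = 16.2, Q = 2663; at P = 18.4, Q = 2471.
ΔQ = -192, ΔP = 2.2. Midpoints: P̄ = 17.30, Q̄ = 2567.0.
ε = (ΔQ/ΔP)(P̄/Q̄) = (-192/2.2)(17.30/2567.0).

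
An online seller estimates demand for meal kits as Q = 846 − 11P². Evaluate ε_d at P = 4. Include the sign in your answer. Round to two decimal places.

-0.53

At P = 4, Q = 670.
dQ/dP = −22P = -88.
ε = (dQ/dP)(P/Q) = (-88)(4/670).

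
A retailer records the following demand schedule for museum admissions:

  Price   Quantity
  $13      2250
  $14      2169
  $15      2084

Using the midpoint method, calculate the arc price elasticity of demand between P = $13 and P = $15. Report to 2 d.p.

At P = 13, Q = 2250; at P = 15, Q = 2084.
ΔQ = -166, ΔP = 2. Midpoints: P̄ = 14.00, Q̄ = 2167.0.
ε = (ΔQ/ΔP)(P̄/Q̄) = (-166/2)(14.00/2167.0).

-0.54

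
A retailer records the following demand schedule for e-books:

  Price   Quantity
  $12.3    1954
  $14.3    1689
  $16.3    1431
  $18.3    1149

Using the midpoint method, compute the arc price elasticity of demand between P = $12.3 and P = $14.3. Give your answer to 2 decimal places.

-0.97

At P = 12.3, Q = 1954; at P = 14.3, Q = 1689.
ΔQ = -265, ΔP = 2.0. Midpoints: P̄ = 13.30, Q̄ = 1821.5.
ε = (ΔQ/ΔP)(P̄/Q̄) = (-265/2.0)(13.30/1821.5).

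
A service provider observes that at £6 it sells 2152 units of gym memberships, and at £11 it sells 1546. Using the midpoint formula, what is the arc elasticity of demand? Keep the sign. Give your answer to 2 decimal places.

ΔQ = 1546 − 2152 = -606; ΔP = 11 − 6 = 5.
Midpoints: P̄ = 8.50, Q̄ = 1849.0.
ε = (ΔQ/ΔP)(P̄/Q̄) = (-606/5)(8.50/1849.0).

-0.56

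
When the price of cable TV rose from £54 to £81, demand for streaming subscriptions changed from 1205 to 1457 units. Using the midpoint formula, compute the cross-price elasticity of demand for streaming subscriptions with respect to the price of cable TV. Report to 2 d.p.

ΔQ_x = 1457 − 1205 = 252; ΔP_y = 81 − 54 = 27.
Midpoints: P̄_y = 67.50, Q̄_x = 1331.0.
ε_xy = (ΔQ_x/ΔP_y)(P̄_y/Q̄_x) = (252/27)(67.50/1331.0).
ε_xy > 0, so the goods are substitutes.

0.47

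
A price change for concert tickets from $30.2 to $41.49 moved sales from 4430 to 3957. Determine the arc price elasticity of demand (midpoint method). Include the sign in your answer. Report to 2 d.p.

ΔQ = 3957 − 4430 = -473; ΔP = 41.49 − 30.2 = 11.29.
Midpoints: P̄ = 35.84, Q̄ = 4193.5.
ε = (ΔQ/ΔP)(P̄/Q̄) = (-473/11.29)(35.84/4193.5).

-0.36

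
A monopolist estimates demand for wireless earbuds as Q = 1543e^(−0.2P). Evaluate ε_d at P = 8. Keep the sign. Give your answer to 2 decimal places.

-1.60

At P = 8, Q = 311.526.
dQ/dP = −0.2·1543e^(−0.2P) = −0.2Q = -62.305.
ε = (dQ/dP)(P/Q) = (-62.305)(8/311.526).
|ε| > 1, so demand is elastic at this price.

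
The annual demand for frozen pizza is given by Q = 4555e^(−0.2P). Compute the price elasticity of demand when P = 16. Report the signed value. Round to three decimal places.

At P = 16, Q = 185.672.
dQ/dP = −0.2·4555e^(−0.2P) = −0.2Q = -37.134.
ε = (dQ/dP)(P/Q) = (-37.134)(16/185.672).

-3.200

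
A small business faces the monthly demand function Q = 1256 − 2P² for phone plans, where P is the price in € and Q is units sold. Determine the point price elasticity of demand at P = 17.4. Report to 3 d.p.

At P = 17.4, Q = 650.480.
dQ/dP = −4P = -69.600.
ε = (dQ/dP)(P/Q) = (-69.600)(17.4/650.480).

-1.862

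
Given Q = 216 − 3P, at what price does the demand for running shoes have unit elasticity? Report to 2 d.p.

36.00

For linear demand Q = a − bP, ε = −bP/(a − bP). |ε| = 1 when bP = a − bP, i.e. P = a/(2b).
P = 216/(2·3) = 216/6 = 36.0000.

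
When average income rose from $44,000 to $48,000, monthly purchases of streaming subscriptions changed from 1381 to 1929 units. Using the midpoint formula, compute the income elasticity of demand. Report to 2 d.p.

ΔQ = 548, ΔI = 4000. Midpoints: Ī = 46,000, Q̄ = 1655.0.
ε_I = (ΔQ/ΔI)(Ī/Q̄) = (548/4000)(46000/1655.0).

3.81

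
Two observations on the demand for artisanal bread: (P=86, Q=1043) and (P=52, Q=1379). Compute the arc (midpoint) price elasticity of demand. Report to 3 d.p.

ΔQ = 1379 − 1043 = 336; ΔP = 52 − 86 = -34.
Midpoints: P̄ = 69.00, Q̄ = 1211.0.
ε = (ΔQ/ΔP)(P̄/Q̄) = (336/-34)(69.00/1211.0).

-0.563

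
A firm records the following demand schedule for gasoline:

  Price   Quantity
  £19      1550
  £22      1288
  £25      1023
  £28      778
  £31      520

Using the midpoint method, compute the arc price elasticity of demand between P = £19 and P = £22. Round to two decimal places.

At P = 19, Q = 1550; at P = 22, Q = 1288.
ΔQ = -262, ΔP = 3. Midpoints: P̄ = 20.50, Q̄ = 1419.0.
ε = (ΔQ/ΔP)(P̄/Q̄) = (-262/3)(20.50/1419.0).

-1.26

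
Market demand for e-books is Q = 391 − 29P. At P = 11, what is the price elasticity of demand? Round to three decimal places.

-4.431

At P = 11, Q = 72.
dQ/dP = −29.
ε = (dQ/dP)(P/Q) = (-29)(11/72).
|ε| > 1, so demand is elastic at this price.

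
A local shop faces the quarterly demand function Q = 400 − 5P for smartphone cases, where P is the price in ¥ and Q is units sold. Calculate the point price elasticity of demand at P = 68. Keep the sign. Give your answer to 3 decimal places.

-5.667

At P = 68, Q = 60.
dQ/dP = −5.
ε = (dQ/dP)(P/Q) = (-5)(68/60).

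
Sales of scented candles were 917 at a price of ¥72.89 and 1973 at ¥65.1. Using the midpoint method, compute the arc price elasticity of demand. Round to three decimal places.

-6.473

ΔQ = 1973 − 917 = 1056; ΔP = 65.1 − 72.89 = -7.79.
Midpoints: P̄ = 69.00, Q̄ = 1445.0.
ε = (ΔQ/ΔP)(P̄/Q̄) = (1056/-7.79)(69.00/1445.0).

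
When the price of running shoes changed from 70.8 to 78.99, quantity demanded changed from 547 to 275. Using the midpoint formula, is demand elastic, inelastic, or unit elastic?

Arc ε ≈ -6.052.
|ε| = 6.05 > 1.

elastic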